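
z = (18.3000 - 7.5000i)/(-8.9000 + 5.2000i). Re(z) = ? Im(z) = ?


Multiply by conjugate: (18.3000 - 7.5000i)(-8.9000 - 5.2000i) / ((-8.9)^2 + 5.2^2)
Numerator real = 18.3*(-8.9) - (7.5)*5.2 = -201.87
Numerator imag = -7.5*(-8.9) - 18.3*5.2 = -28.41
Denominator = 106.25
Re(z) = -201.87/106.25 = -1.9000
Im(z) = -28.41/106.25 = -0.2674

Re(z) = -1.9000, Im(z) = -0.2674


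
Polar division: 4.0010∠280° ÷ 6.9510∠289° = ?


r = 4.0010 / 6.9510 = 0.5756
theta = 280° - 289° = -9° = 351° (mod 360)

0.5756 cis(351°)


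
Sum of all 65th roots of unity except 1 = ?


With w = e^(2*pi*i/65), all 65 of the 65th roots of unity w^0 = 1, w, ..., w^(64) sum to 0: 1 + w + ... + w^(64) = (1 - w^65)/(1 - w) = 0 since w^65 = 1, w ≠ 1.
Removing the root 1: w + w^2 + ... + w^(64) = 0 - 1 = -1

Sum = -1


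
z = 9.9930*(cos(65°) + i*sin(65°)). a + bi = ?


a = 9.9930*cos(65°) = 9.9930*0.42262 = 4.2232
b = 9.9930*sin(65°) = 9.9930*0.9063 = 9.0567

4.2232 + 9.0567i


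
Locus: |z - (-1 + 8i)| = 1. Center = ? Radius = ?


|z - z0| = r is a circle with center z0 and radius r.
Center = (-1, 8), radius = 1

Circle with center (-1, 8) and radius 1


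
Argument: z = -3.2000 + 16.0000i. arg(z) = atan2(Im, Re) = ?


Re = -3.2, Im = 16
arg = atan2(16, -3.2) = 101.3099 degrees

arg(z) = 101.3099 degrees


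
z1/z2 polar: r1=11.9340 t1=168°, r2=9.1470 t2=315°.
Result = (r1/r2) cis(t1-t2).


r = 11.9340 / 9.1470 = 1.3047
theta = 168° - 315° = -147° = 213° (mod 360)

1.3047 cis(213°)


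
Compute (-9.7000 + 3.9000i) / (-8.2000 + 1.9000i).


Conjugate of z2 = -8.2000 - 1.9000i
Numerator: (-9.7000 + 3.9000i)(-8.2000 - 1.9000i) = 86.9500 - 13.5500i
Denominator: (-8.2)^2 + 1.9^2 = 70.85
Result = (86.9500 - 13.5500i)/70.85

1.2272 - 0.1912i


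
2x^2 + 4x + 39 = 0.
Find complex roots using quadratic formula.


disc = 4^2 - 4*2*39 = 16 - 312 = -296
sqrt(|disc|) = sqrt(296) = 17.2047
Real part = -4/(2*2) = -1.0000
Imag part = 17.2047/(2*2) = 4.3012

-1.0000 ± 4.3012i


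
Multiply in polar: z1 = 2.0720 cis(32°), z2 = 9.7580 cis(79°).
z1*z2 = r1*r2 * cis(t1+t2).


r = 2.0720 * 9.7580 = 20.2186
theta = 32° + 79° = 111° = 111° (mod 360)

20.2186 cis(111°)


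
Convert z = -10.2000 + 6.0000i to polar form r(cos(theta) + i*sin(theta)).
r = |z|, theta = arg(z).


r = sqrt(104.04+36) = sqrt(140.04) = 11.8338
theta = atan2(6, -10.2) = 149.5345 degrees

r = 11.8338, theta = 149.5345 degrees


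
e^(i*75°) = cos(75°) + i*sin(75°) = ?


cos(75°) = 0.2588
sin(75°) = 0.9659

e^(i*75°) = 0.2588 + 0.9659i


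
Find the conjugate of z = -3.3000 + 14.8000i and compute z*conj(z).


z_bar = -3.3000 - 14.8000i
z*z_bar = (-3.3)^2 + 14.8^2 = 10.89 + 219.04 = 229.93

z_bar = -3.3000 - 14.8000i, z*z_bar = 229.93


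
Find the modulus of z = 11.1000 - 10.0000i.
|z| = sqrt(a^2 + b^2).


|z| = sqrt(11.1^2 + (-10)^2) = sqrt(123.21 + 100) = sqrt(223.21) = 14.9402

|z| = 14.9402


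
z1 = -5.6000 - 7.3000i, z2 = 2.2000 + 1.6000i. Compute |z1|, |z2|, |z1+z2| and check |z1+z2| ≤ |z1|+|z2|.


|z1| = sqrt((-5.6)^2 + (-7.3)^2) = sqrt(84.65) = 9.2005
|z2| = sqrt(2.2^2 + 1.6^2) = sqrt(7.4) = 2.7203
z1+z2 = -3.4000 - 5.7000i
|z1+z2| = sqrt(44.05) = 6.6370
|z1|+|z2| = 9.2005 + 2.7203 = 11.9208

|z1+z2| = 6.6370 ≤ |z1|+|z2| = 11.9208 (verified)


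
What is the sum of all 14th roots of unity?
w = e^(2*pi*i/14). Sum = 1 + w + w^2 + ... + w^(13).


The sum of all 14th roots of unity is 0.
Geometric series: (1 - w^14)/(1 - w) = (1-1)/(1-w) = 0 since w^14 = 1, w ≠ 1.
Alternatively: coefficient of z^13 in z^14 - 1 is 0.

0


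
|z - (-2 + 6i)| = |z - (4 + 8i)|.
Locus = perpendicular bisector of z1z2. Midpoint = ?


Equal distances means the locus is the perpendicular bisector of z1 and z2.
Midpoint = ((-2+4)/2, (6+8)/2) = (1.0000, 7.0000)

Perpendicular bisector through (1.0000, 7.0000)


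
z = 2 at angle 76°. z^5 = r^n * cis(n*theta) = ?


r^5 = 2^5 = 32
n*theta = 5*76° = 380° = 20° (mod 360)
a = 32*cos(20°) = 30.0702
b = 32*sin(20°) = 10.9446

32 cis(20°) = 30.0702 + 10.9446i


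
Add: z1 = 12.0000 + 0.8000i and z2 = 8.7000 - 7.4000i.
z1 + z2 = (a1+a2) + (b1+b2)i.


Real: 12 + 8.7 = 20.7
Imag: 0.8 - 7.4 = -6.6

20.7000 - 6.6000i


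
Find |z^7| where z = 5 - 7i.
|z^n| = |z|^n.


|z| = sqrt(25+49) = sqrt(74) = 8.6023
|z^7| = |z|^7 = (sqrt(74))^7 = 74^3 * sqrt(74) = 405224*sqrt(74)

|z^7| = 405224*sqrt(74) ≈ 3485868.6540


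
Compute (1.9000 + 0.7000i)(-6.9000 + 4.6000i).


Real = 1.9*(-6.9) - 0.7*4.6 = -13.11 - 3.22 = -16.33
Imag = 1.9*4.6 - (6.9)*0.7 = 8.74 - (4.83) = 3.91

-16.3300 + 3.9100i


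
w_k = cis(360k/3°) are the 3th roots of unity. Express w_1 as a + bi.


Angle = 360*1/3 = 120°
a = cos(120°) = -0.5000
b = sin(120°) = 0.8660

-0.5000 + 0.8660i


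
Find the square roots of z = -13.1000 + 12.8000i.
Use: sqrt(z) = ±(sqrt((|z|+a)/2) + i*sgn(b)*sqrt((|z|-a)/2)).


|z| = sqrt(171.61+163.84) = 18.3153
sqrt((|z|+a)/2) = sqrt((18.3153+(-13.1))/2) = sqrt(2.6076) = 1.6148
sqrt((|z|-a)/2) = sqrt((18.3153-(-13.1))/2) = sqrt(15.7076) = 3.9633

±(1.6148 + 3.9633i) i.e. 1.6148 + 3.9633i and -1.6148 - 3.9633i


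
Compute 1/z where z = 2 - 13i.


|z|^2 = 4+169 = 173
1/z = (2 + 13i)/173

1/z = 0.0116 + 0.0751i


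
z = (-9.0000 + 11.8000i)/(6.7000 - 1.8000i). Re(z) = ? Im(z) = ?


Multiply by conjugate: (-9.0000 + 11.8000i)(6.7000 + 1.8000i) / (6.7^2 + (-1.8)^2)
Numerator real = -9*6.7 + 11.8*(-1.8) = -81.54
Numerator imag = 11.8*6.7 - (-9)*(-1.8) = 62.86
Denominator = 48.13
Re(z) = -81.54/48.13 = -1.6942
Im(z) = 62.86/48.13 = 1.3060

Re(z) = -1.6942, Im(z) = 1.3060


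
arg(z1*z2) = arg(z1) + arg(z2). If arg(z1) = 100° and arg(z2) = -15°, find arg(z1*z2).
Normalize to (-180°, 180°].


arg(z1*z2) = 100° - 15° = 85°
Normalized to (-180°, 180°]: 85°

85°


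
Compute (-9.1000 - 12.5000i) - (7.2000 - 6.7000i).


Real: -9.1 - 7.2 = -16.3
Imag: -12.5 + 6.7 = -5.8

-16.3000 - 5.8000i


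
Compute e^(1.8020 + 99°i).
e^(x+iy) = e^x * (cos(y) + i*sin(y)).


e^1.8020 = 6.06176
cos(99°) = -0.156434
sin(99°) = 0.98769
Real = 6.06176*(-0.156434) = -0.9483
Imag = 6.06176*0.98769 = 5.9871

-0.9483 + 5.9871i


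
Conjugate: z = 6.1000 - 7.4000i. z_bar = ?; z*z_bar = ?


z_bar = 6.1000 + 7.4000i
z*z_bar = 6.1^2 + (-7.4)^2 = 37.21 + 54.76 = 91.97

z_bar = 6.1000 + 7.4000i, z*z_bar = 91.97


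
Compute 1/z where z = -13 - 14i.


|z|^2 = 169+196 = 365
1/z = (-13 + 14i)/365

1/z = -0.0356 + 0.0384i


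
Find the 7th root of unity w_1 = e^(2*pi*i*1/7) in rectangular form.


Angle = 360*1/7 = 51.4286°
a = cos(51.4286°) = 0.6235
b = sin(51.4286°) = 0.7818

0.6235 + 0.7818i


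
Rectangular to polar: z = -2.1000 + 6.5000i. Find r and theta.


r = sqrt(4.41+42.25) = sqrt(46.66) = 6.8308
theta = atan2(6.5, -2.1) = 107.9044 degrees

r = 6.8308, theta = 107.9044 degrees


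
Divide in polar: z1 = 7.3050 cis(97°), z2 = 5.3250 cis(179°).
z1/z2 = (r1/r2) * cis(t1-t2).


r = 7.3050 / 5.3250 = 1.3718
theta = 97° - 179° = -82° = 278° (mod 360)

1.3718 cis(278°)


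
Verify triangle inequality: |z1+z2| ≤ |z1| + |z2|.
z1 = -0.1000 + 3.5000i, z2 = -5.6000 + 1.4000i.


|z1| = sqrt((-0.1)^2 + 3.5^2) = sqrt(12.26) = 3.5014
|z2| = sqrt((-5.6)^2 + 1.4^2) = sqrt(33.32) = 5.7723
z1+z2 = -5.7000 + 4.9000i
|z1+z2| = sqrt(56.5) = 7.5166
|z1|+|z2| = 3.5014 + 5.7723 = 9.2737

|z1+z2| = 7.5166 ≤ |z1|+|z2| = 9.2737 (verified)


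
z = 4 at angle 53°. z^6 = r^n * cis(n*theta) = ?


r^6 = 4^6 = 4096
n*theta = 6*53° = 318° = 318° (mod 360)
a = 4096*cos(318°) = 3043.9212
b = 4096*sin(318°) = -2740.7590

4096 cis(318°) = 3043.9212 - 2740.7590i


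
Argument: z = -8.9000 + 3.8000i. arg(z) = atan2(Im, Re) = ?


Re = -8.9, Im = 3.8
arg = atan2(3.8, -8.9) = 156.8792 degrees

arg(z) = 156.8792 degrees


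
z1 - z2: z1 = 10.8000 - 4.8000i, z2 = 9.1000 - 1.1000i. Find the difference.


Real: 10.8 - 9.1 = 1.7
Imag: -4.8 + 1.1 = -3.7

1.7000 - 3.7000i


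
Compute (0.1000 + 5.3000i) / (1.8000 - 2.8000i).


Conjugate of z2 = 1.8000 + 2.8000i
Numerator: (0.1000 + 5.3000i)(1.8000 + 2.8000i) = -14.6600 + 9.8200i
Denominator: 1.8^2 + (-2.8)^2 = 11.08
Result = (-14.6600 + 9.8200i)/11.08

-1.3231 + 0.8863i


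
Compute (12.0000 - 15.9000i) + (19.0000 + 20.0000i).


Real: 12 + 19 = 31
Imag: -15.9 + 20 = 4.1

31.0000 + 4.1000i


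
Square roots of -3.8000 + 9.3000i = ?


|z| = sqrt(14.44+86.49) = 10.0464
sqrt((|z|+a)/2) = sqrt((10.0464+(-3.8))/2) = sqrt(3.1232) = 1.7673
sqrt((|z|-a)/2) = sqrt((10.0464-(-3.8))/2) = sqrt(6.9232) = 2.6312

±(1.7673 + 2.6312i) i.e. 1.7673 + 2.6312i and -1.7673 - 2.6312i


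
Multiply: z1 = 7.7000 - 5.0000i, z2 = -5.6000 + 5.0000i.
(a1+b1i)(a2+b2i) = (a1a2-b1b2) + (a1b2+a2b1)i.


Real = 7.7*(-5.6) - (-5)*5 = -43.12 - (-25) = -18.12
Imag = 7.7*5 - (5.6)*(-5) = 38.5 + 28 = 66.5

-18.1200 + 66.5000i


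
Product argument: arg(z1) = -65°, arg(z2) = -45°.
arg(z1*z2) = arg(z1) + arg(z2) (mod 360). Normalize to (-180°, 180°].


arg(z1*z2) = -65° - 45° = -110°
Normalized to (-180°, 180°]: -110°

-110°


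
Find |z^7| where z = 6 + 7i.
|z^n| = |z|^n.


|z| = sqrt(36+49) = sqrt(85) = 9.2195
|z^7| = |z|^7 = (sqrt(85))^7 = 85^3 * sqrt(85) = 614125*sqrt(85)

|z^7| = 614125*sqrt(85) ≈ 5661952.7398


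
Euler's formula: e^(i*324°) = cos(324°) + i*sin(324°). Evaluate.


cos(324°) = 0.8090
sin(324°) = -0.5878

e^(i*324°) = 0.8090 - 0.5878i


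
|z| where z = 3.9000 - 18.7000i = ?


|z| = sqrt(3.9^2 + (-18.7)^2) = sqrt(15.21 + 349.69) = sqrt(364.9) = 19.1024

|z| = 19.1024


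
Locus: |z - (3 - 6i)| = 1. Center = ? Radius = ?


|z - z0| = r is a circle with center z0 and radius r.
Center = (3, -6), radius = 1

Circle with center (3, -6) and radius 1


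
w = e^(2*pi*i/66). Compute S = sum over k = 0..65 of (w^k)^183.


The roots are w_k = w^k with w = e^(2*pi*i/66), and (w^k)^183 = (w^183)^k.
So S = 1 + u + u^2 + ... + u^(65) with u = w^183.
183 = 2*66 + 51, so 183 is not a multiple of 66: u = (w^66)^2 * w^51 = w^51 ≠ 1 (w is a primitive 66th root), while u^66 = (w^66)^183 = 1.
Geometric series: S = (1 - u^66)/(1 - u) = (1 - 1)/(1 - u) = 0

S = 0


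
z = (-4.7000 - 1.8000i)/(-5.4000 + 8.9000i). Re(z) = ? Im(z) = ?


Multiply by conjugate: (-4.7000 - 1.8000i)(-5.4000 - 8.9000i) / ((-5.4)^2 + 8.9^2)
Numerator real = -4.7*(-5.4) - (1.8)*8.9 = 9.36
Numerator imag = -1.8*(-5.4) - (-4.7)*8.9 = 51.55
Denominator = 108.37
Re(z) = 9.36/108.37 = 0.0864
Im(z) = 51.55/108.37 = 0.4757

Re(z) = 0.0864, Im(z) = 0.4757


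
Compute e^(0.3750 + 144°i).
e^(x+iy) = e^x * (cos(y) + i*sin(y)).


e^0.3750 = 1.4550
cos(144°) = -0.809
sin(144°) = 0.5878
Real = 1.4550*(-0.809) = -1.1771
Imag = 1.4550*0.5878 = 0.8552

-1.1771 + 0.8552i


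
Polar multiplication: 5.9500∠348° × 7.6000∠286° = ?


r = 5.9500 * 7.6000 = 45.2200
theta = 348° + 286° = 634° = 274° (mod 360)

45.2200 cis(274°)


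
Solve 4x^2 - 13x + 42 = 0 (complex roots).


disc = (-13)^2 - 4*4*42 = 169 - 672 = -503
sqrt(|disc|) = sqrt(503) = 22.4277
Real part = 13/(2*4) = 1.6250
Imag part = 22.4277/(2*4) = 2.8035

1.6250 ± 2.8035i


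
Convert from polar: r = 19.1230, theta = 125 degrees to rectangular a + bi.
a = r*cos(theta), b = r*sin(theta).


a = 19.1230*cos(125°) = 19.1230*(-0.573576) = -10.9685
b = 19.1230*sin(125°) = 19.1230*0.81915 = 15.6646

-10.9685 + 15.6646i


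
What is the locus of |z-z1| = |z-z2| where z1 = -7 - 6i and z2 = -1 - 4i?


Equal distances means the locus is the perpendicular bisector of z1 and z2.
Midpoint = ((-7+(-1))/2, (-6+(-4))/2) = (-4.0000, -5.0000)

Perpendicular bisector through (-4.0000, -5.0000)


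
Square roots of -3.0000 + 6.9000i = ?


|z| = sqrt(9+47.61) = 7.5240
sqrt((|z|+a)/2) = sqrt((7.5240+(-3))/2) = sqrt(2.2620) = 1.5040
sqrt((|z|-a)/2) = sqrt((7.5240-(-3))/2) = sqrt(5.2620) = 2.2939

±(1.5040 + 2.2939i) i.e. 1.5040 + 2.2939i and -1.5040 - 2.2939i


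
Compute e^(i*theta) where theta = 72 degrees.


cos(72°) = 0.3090
sin(72°) = 0.9511

e^(i*72°) = 0.3090 + 0.9511i


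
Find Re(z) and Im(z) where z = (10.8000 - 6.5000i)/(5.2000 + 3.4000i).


Multiply by conjugate: (10.8000 - 6.5000i)(5.2000 - 3.4000i) / (5.2^2 + 3.4^2)
Numerator real = 10.8*5.2 - (6.5)*3.4 = 34.06
Numerator imag = -6.5*5.2 - 10.8*3.4 = -70.52
Denominator = 38.6
Re(z) = 34.06/38.6 = 0.8824
Im(z) = -70.52/38.6 = -1.8269

Re(z) = 0.8824, Im(z) = -1.8269


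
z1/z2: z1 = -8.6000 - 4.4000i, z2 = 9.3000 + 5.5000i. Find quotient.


Conjugate of z2 = 9.3000 - 5.5000i
Numerator: (-8.6000 - 4.4000i)(9.3000 - 5.5000i) = -104.1800 + 6.3800i
Denominator: 9.3^2 + 5.5^2 = 116.74
Result = (-104.1800 + 6.3800i)/116.74

-0.8924 + 0.0547i


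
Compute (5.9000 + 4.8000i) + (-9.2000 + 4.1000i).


Real: 5.9 - 9.2 = -3.3
Imag: 4.8 + 4.1 = 8.9

-3.3000 + 8.9000i


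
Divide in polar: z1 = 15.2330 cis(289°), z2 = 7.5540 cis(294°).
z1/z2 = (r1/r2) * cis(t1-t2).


r = 15.2330 / 7.5540 = 2.0165
theta = 289° - 294° = -5° = 355° (mod 360)

2.0165 cis(355°)


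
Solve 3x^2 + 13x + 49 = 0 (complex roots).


disc = 13^2 - 4*3*49 = 169 - 588 = -419
sqrt(|disc|) = sqrt(419) = 20.4695
Real part = -13/(2*3) = -2.1667
Imag part = 20.4695/(2*3) = 3.4116

-2.1667 ± 3.4116i


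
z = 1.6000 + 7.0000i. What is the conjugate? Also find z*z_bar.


z_bar = 1.6000 - 7.0000i
z*z_bar = 1.6^2 + 7^2 = 2.56 + 49 = 51.56

z_bar = 1.6000 - 7.0000i, z*z_bar = 51.56


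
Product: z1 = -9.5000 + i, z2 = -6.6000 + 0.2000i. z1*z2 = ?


Real = -9.5*(-6.6) - 1*0.2 = 62.7 - 0.2 = 62.5
Imag = -9.5*0.2 - (6.6)*1 = -1.9 - (6.6) = -8.5

62.5000 - 8.5000i


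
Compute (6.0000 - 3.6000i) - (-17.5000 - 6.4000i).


Real: 6 + 17.5 = 23.5
Imag: -3.6 + 6.4 = 2.8

23.5000 + 2.8000i


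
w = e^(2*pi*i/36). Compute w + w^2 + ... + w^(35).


With w = e^(2*pi*i/36), all 36 of the 36th roots of unity w^0 = 1, w, ..., w^(35) sum to 0: 1 + w + ... + w^(35) = (1 - w^36)/(1 - w) = 0 since w^36 = 1, w ≠ 1.
Removing the root 1: w + w^2 + ... + w^(35) = 0 - 1 = -1

Sum = -1


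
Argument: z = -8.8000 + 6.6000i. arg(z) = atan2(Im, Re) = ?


Re = -8.8, Im = 6.6
arg = atan2(6.6, -8.8) = 143.1301 degrees

arg(z) = 143.1301 degrees


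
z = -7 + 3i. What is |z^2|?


|z| = sqrt(49+9) = sqrt(58) = 7.6158
|z^2| = |z|^2 = (sqrt(58))^2 = 58

|z^2| = 58


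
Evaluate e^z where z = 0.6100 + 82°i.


e^0.6100 = 1.8404
cos(82°) = 0.13917
sin(82°) = 0.9903
Real = 1.8404*0.13917 = 0.2561
Imag = 1.8404*0.9903 = 1.8225

0.2561 + 1.8225i


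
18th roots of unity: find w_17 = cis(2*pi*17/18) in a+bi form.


Angle = 360*17/18 = 340°
a = cos(340°) = 0.9397
b = sin(340°) = -0.3420

0.9397 - 0.3420i


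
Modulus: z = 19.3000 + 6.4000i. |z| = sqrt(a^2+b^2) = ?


|z| = sqrt(19.3^2 + 6.4^2) = sqrt(372.49 + 40.96) = sqrt(413.45) = 20.3335

|z| = 20.3335


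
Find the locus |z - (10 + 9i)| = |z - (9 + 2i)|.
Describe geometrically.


Equal distances means the locus is the perpendicular bisector of z1 and z2.
Midpoint = ((10+9)/2, (9+2)/2) = (9.5000, 5.5000)

Perpendicular bisector through (9.5000, 5.5000)


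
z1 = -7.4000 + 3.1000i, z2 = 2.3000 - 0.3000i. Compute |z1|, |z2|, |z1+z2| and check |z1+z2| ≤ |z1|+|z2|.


|z1| = sqrt((-7.4)^2 + 3.1^2) = sqrt(64.37) = 8.0231
|z2| = sqrt(2.3^2 + (-0.3)^2) = sqrt(5.38) = 2.3195
z1+z2 = -5.1000 + 2.8000i
|z1+z2| = sqrt(33.85) = 5.8181
|z1|+|z2| = 8.0231 + 2.3195 = 10.3426

|z1+z2| = 5.8181 ≤ |z1|+|z2| = 10.3426 (verified)


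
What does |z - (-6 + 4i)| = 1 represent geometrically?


|z - z0| = r is a circle with center z0 and radius r.
Center = (-6, 4), radius = 1

Circle with center (-6, 4) and radius 1


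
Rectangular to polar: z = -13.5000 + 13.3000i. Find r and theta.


r = sqrt(182.25+176.89) = sqrt(359.14) = 18.9510
theta = atan2(13.3, -13.5) = 135.4276 degrees

r = 18.9510, theta = 135.4276 degrees


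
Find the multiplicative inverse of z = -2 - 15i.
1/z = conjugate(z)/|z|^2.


|z|^2 = 4+225 = 229
1/z = (-2 + 15i)/229

1/z = -0.0087 + 0.0655i


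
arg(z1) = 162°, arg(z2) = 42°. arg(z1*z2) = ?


arg(z1*z2) = 162° + 42° = 204°
Normalized to (-180°, 180°]: -156°

-156°


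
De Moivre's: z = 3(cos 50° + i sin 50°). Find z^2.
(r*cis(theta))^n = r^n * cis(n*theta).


r^2 = 3^2 = 9
n*theta = 2*50° = 100° = 100° (mod 360)
a = 9*cos(100°) = -1.5628
b = 9*sin(100°) = 8.8633

9 cis(100°) = -1.5628 + 8.8633i


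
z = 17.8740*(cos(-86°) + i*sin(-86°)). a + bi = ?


a = 17.8740*cos(-86°) = 17.8740*0.069756 = 1.2468
b = 17.8740*sin(-86°) = 17.8740*(-0.997564) = -17.8305

1.2468 - 17.8305i


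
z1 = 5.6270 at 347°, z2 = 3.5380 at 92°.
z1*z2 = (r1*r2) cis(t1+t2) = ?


r = 5.6270 * 3.5380 = 19.9083
theta = 347° + 92° = 439° = 79° (mod 360)

19.9083 cis(79°)


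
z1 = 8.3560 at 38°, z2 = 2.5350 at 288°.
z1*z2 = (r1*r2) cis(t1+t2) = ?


r = 8.3560 * 2.5350 = 21.1825
theta = 38° + 288° = 326° = 326° (mod 360)

21.1825 cis(326°)


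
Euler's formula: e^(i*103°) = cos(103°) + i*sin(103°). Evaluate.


cos(103°) = -0.2250
sin(103°) = 0.9744

e^(i*103°) = -0.2250 + 0.9744i


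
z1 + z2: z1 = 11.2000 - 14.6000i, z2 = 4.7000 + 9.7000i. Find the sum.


Real: 11.2 + 4.7 = 15.9
Imag: -14.6 + 9.7 = -4.9

15.9000 - 4.9000i


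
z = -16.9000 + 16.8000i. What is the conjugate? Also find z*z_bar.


z_bar = -16.9000 - 16.8000i
z*z_bar = (-16.9)^2 + 16.8^2 = 285.61 + 282.24 = 567.85

z_bar = -16.9000 - 16.8000i, z*z_bar = 567.85


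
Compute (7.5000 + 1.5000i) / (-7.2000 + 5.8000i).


Conjugate of z2 = -7.2000 - 5.8000i
Numerator: (7.5000 + 1.5000i)(-7.2000 - 5.8000i) = -45.3000 - 54.3000i
Denominator: (-7.2)^2 + 5.8^2 = 85.48
Result = (-45.3000 - 54.3000i)/85.48

-0.5299 - 0.6352i


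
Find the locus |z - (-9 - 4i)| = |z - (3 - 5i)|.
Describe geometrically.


Equal distances means the locus is the perpendicular bisector of z1 and z2.
Midpoint = ((-9+3)/2, (-4+(-5))/2) = (-3.0000, -4.5000)

Perpendicular bisector through (-3.0000, -4.5000)


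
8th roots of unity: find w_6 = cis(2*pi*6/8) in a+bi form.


Angle = 360*6/8 = 270°
a = cos(270°) = 0
b = sin(270°) = -1.0000

0 - 1.0000i


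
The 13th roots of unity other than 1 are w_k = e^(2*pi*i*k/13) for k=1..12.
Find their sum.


With w = e^(2*pi*i/13), all 13 of the 13th roots of unity w^0 = 1, w, ..., w^(12) sum to 0: 1 + w + ... + w^(12) = (1 - w^13)/(1 - w) = 0 since w^13 = 1, w ≠ 1.
Removing the root 1: w + w^2 + ... + w^(12) = 0 - 1 = -1

Sum = -1


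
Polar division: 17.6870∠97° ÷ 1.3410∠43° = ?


r = 17.6870 / 1.3410 = 13.1894
theta = 97° - 43° = 54° = 54° (mod 360)

13.1894 cis(54°)


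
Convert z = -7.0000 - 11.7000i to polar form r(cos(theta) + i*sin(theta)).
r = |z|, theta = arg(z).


r = sqrt(49+136.89) = sqrt(185.89) = 13.6341
theta = atan2(-11.7, -7) = -120.8917 degrees

r = 13.6341, theta = -120.8917 degrees


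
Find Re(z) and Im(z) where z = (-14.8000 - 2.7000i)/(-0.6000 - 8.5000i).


Multiply by conjugate: (-14.8000 - 2.7000i)(-0.6000 + 8.5000i) / ((-0.6)^2 + (-8.5)^2)
Numerator real = -14.8*(-0.6) - (2.7)*(-8.5) = 31.83
Numerator imag = -2.7*(-0.6) - (-14.8)*(-8.5) = -124.18
Denominator = 72.61
Re(z) = 31.83/72.61 = 0.4384
Im(z) = -124.18/72.61 = -1.7102

Re(z) = 0.4384, Im(z) = -1.7102


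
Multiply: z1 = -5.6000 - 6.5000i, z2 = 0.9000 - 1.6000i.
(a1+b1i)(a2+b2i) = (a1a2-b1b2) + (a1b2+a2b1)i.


Real = -5.6*0.9 - (-6.5)*(-1.6) = -5.04 - 10.4 = -15.44
Imag = -5.6*(-1.6) + 0.9*(-6.5) = 8.96 - (5.85) = 3.11

-15.4400 + 3.1100i


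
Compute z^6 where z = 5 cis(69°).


r^6 = 5^6 = 15625
n*theta = 6*69° = 414° = 54° (mod 360)
a = 15625*cos(54°) = 9184.1446
b = 15625*sin(54°) = 12640.8905

15625 cis(54°) = 9184.1446 + 12640.8905i


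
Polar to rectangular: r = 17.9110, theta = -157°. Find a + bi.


a = 17.9110*cos(-157°) = 17.9110*(-0.920505) = -16.4872
b = 17.9110*sin(-157°) = 17.9110*(-0.39073) = -6.9984

-16.4872 - 6.9984i


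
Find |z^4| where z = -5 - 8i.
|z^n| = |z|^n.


|z| = sqrt(25+64) = sqrt(89) = 9.4340
|z^4| = |z|^4 = (sqrt(89))^4 = 89^2 = 7921

|z^4| = 7921


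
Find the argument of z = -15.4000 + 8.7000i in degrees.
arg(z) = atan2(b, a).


Re = -15.4, Im = 8.7
arg = atan2(8.7, -15.4) = 150.5364 degrees

arg(z) = 150.5364 degrees


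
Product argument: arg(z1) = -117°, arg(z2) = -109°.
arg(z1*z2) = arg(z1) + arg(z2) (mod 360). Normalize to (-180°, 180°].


arg(z1*z2) = -117° - 109° = -226°
Normalized to (-180°, 180°]: 134°

134°


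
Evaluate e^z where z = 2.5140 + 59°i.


e^2.5140 = 12.35425
cos(59°) = 0.51504
sin(59°) = 0.85717
Real = 12.35425*0.51504 = 6.3629
Imag = 12.35425*0.85717 = 10.5897

6.3629 + 10.5897i


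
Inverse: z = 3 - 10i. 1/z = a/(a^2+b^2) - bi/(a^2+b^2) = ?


|z|^2 = 9+100 = 109
1/z = (3 + 10i)/109

1/z = 0.0275 + 0.0917i


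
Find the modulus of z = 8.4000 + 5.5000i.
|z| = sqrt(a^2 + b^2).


|z| = sqrt(8.4^2 + 5.5^2) = sqrt(70.56 + 30.25) = sqrt(100.81) = 10.0404

|z| = 10.0404


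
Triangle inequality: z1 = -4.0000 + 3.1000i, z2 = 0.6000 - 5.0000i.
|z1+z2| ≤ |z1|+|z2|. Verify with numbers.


|z1| = sqrt((-4)^2 + 3.1^2) = sqrt(25.61) = 5.0606
|z2| = sqrt(0.6^2 + (-5)^2) = sqrt(25.36) = 5.0359
z1+z2 = -3.4000 - 1.9000i
|z1+z2| = sqrt(15.17) = 3.8949
|z1|+|z2| = 5.0606 + 5.0359 = 10.0965

|z1+z2| = 3.8949 ≤ |z1|+|z2| = 10.0965 (verified)


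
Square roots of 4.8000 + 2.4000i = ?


|z| = sqrt(23.04+5.76) = 5.3666
sqrt((|z|+a)/2) = sqrt((5.3666+4.8)/2) = sqrt(5.0833) = 2.2546
sqrt((|z|-a)/2) = sqrt((5.3666-4.8)/2) = sqrt(0.2833) = 0.5322

±(2.2546 + 0.5322i) i.e. 2.2546 + 0.5322i and -2.2546 - 0.5322i


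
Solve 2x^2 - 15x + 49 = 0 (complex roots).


disc = (-15)^2 - 4*2*49 = 225 - 392 = -167
sqrt(|disc|) = sqrt(167) = 12.9228
Real part = 15/(2*2) = 3.7500
Imag part = 12.9228/(2*2) = 3.2307

3.7500 ± 3.2307i


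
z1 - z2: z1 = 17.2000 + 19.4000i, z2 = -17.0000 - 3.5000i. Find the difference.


Real: 17.2 + 17 = 34.2
Imag: 19.4 + 3.5 = 22.9

34.2000 + 22.9000i


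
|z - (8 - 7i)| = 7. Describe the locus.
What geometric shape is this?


|z - z0| = r is a circle with center z0 and radius r.
Center = (8, -7), radius = 7

Circle with center (8, -7) and radius 7


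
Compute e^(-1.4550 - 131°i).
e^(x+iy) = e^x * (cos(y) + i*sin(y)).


e^-1.4550 = 0.2334
cos(-131°) = -0.6561
sin(-131°) = -0.7547
Real = 0.2334*(-0.6561) = -0.1531
Imag = 0.2334*(-0.7547) = -0.1761

-0.1531 - 0.1761i


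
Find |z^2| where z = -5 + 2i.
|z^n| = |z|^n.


|z| = sqrt(25+4) = sqrt(29) = 5.3852
|z^2| = |z|^2 = (sqrt(29))^2 = 29

|z^2| = 29


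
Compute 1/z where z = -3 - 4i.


|z|^2 = 9+16 = 25
1/z = (-3 + 4i)/25

1/z = -0.1200 + 0.1600i


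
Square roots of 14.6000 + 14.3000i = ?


|z| = sqrt(213.16+204.49) = 20.4365
sqrt((|z|+a)/2) = sqrt((20.4365+14.6)/2) = sqrt(17.5182) = 4.1855
sqrt((|z|-a)/2) = sqrt((20.4365-14.6)/2) = sqrt(2.9182) = 1.7083

±(4.1855 + 1.7083i) i.e. 4.1855 + 1.7083i and -4.1855 - 1.7083i


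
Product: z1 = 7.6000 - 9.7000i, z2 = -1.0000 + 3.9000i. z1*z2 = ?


Real = 7.6*(-1) - (-9.7)*3.9 = -7.6 - (-37.83) = 30.23
Imag = 7.6*3.9 - (1)*(-9.7) = 29.64 + 9.7 = 39.34

30.2300 + 39.3400i


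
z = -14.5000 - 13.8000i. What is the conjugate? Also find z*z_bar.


z_bar = -14.5000 + 13.8000i
z*z_bar = (-14.5)^2 + (-13.8)^2 = 210.25 + 190.44 = 400.69

z_bar = -14.5000 + 13.8000i, z*z_bar = 400.69


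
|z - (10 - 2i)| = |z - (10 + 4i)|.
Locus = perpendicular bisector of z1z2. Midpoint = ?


Equal distances means the locus is the perpendicular bisector of z1 and z2.
Midpoint = ((10+10)/2, (-2+4)/2) = (10.0000, 1.0000)

Perpendicular bisector through (10.0000, 1.0000)


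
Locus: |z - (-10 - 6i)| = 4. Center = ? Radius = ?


|z - z0| = r is a circle with center z0 and radius r.
Center = (-10, -6), radius = 4

Circle with center (-10, -6) and radius 4


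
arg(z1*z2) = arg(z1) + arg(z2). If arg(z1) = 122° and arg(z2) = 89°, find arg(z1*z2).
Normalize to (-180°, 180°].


arg(z1*z2) = 122° + 89° = 211°
Normalized to (-180°, 180°]: -149°

-149°


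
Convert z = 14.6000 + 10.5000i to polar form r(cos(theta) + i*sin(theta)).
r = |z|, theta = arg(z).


r = sqrt(213.16+110.25) = sqrt(323.41) = 17.9836
theta = atan2(10.5, 14.6) = 35.7229 degrees

r = 17.9836, theta = 35.7229 degrees


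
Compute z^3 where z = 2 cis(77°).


r^3 = 2^3 = 8
n*theta = 3*77° = 231° = 231° (mod 360)
a = 8*cos(231°) = -5.0346
b = 8*sin(231°) = -6.2172

8 cis(231°) = -5.0346 - 6.2172i


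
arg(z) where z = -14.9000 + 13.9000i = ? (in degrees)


Re = -14.9, Im = 13.9
arg = atan2(13.9, -14.9) = 136.9886 degrees

arg(z) = 136.9886 degrees


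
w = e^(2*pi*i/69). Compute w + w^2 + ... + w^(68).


With w = e^(2*pi*i/69), all 69 of the 69th roots of unity w^0 = 1, w, ..., w^(68) sum to 0: 1 + w + ... + w^(68) = (1 - w^69)/(1 - w) = 0 since w^69 = 1, w ≠ 1.
Removing the root 1: w + w^2 + ... + w^(68) = 0 - 1 = -1

Sum = -1


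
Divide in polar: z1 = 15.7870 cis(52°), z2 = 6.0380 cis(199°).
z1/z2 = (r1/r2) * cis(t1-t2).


r = 15.7870 / 6.0380 = 2.6146
theta = 52° - 199° = -147° = 213° (mod 360)

2.6146 cis(213°)


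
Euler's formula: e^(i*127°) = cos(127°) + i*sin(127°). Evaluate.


cos(127°) = -0.6018
sin(127°) = 0.7986

e^(i*127°) = -0.6018 + 0.7986i


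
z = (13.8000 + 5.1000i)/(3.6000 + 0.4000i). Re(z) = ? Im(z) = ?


Multiply by conjugate: (13.8000 + 5.1000i)(3.6000 - 0.4000i) / (3.6^2 + 0.4^2)
Numerator real = 13.8*3.6 + 5.1*0.4 = 51.72
Numerator imag = 5.1*3.6 - 13.8*0.4 = 12.84
Denominator = 13.12
Re(z) = 51.72/13.12 = 3.9421
Im(z) = 12.84/13.12 = 0.9787

Re(z) = 3.9421, Im(z) = 0.9787


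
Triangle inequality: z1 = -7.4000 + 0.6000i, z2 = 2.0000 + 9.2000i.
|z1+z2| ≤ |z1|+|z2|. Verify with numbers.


|z1| = sqrt((-7.4)^2 + 0.6^2) = sqrt(55.12) = 7.4243
|z2| = sqrt(2^2 + 9.2^2) = sqrt(88.64) = 9.4149
z1+z2 = -5.4000 + 9.8000i
|z1+z2| = sqrt(125.2) = 11.1893
|z1|+|z2| = 7.4243 + 9.4149 = 16.8392

|z1+z2| = 11.1893 ≤ |z1|+|z2| = 16.8392 (verified)


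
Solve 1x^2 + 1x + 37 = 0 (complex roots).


disc = 1^2 - 4*1*37 = 1 - 148 = -147
sqrt(|disc|) = sqrt(147) = 12.1244
Real part = -1/(2*1) = -0.5000
Imag part = 12.1244/(2*1) = 6.0622

-0.5000 ± 6.0622i


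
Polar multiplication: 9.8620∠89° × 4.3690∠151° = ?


r = 9.8620 * 4.3690 = 43.0871
theta = 89° + 151° = 240° = 240° (mod 360)

43.0871 cis(240°)


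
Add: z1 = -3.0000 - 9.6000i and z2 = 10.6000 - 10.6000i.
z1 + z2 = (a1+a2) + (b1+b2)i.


Real: -3 + 10.6 = 7.6
Imag: -9.6 - 10.6 = -20.2

7.6000 - 20.2000i


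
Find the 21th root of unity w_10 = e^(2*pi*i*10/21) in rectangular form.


Angle = 360*10/21 = 171.4286°
a = cos(171.4286°) = -0.9888
b = sin(171.4286°) = 0.1490

-0.9888 + 0.1490i


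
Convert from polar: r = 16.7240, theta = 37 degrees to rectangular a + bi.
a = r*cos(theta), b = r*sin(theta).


a = 16.7240*cos(37°) = 16.7240*0.798636 = 13.3564
b = 16.7240*sin(37°) = 16.7240*0.60182 = 10.0648

13.3564 + 10.0648i


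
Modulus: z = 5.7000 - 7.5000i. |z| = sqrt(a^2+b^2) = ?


|z| = sqrt(5.7^2 + (-7.5)^2) = sqrt(32.49 + 56.25) = sqrt(88.74) = 9.4202

|z| = 9.4202


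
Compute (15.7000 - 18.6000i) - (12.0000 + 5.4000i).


Real: 15.7 - 12 = 3.7
Imag: -18.6 - 5.4 = -24

3.7000 - 24.0000i


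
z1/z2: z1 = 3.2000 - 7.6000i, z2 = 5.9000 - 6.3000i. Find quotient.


Conjugate of z2 = 5.9000 + 6.3000i
Numerator: (3.2000 - 7.6000i)(5.9000 + 6.3000i) = 66.7600 - 24.6800i
Denominator: 5.9^2 + (-6.3)^2 = 74.5
Result = (66.7600 - 24.6800i)/74.5

0.8961 - 0.3313i


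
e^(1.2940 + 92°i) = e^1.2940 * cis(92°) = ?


e^1.2940 = 3.6473
cos(92°) = -0.0349
sin(92°) = 0.9994
Real = 3.6473*(-0.0349) = -0.1273
Imag = 3.6473*0.9994 = 3.6451

-0.1273 + 3.6451i


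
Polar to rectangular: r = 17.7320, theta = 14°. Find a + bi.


a = 17.7320*cos(14°) = 17.7320*0.970296 = 17.2053
b = 17.7320*sin(14°) = 17.7320*0.241922 = 4.2898

17.2053 + 4.2898i


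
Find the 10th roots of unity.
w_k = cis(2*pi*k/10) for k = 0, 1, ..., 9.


The 10th roots of unity are cis(360k/10°) for k=0..9
Angle step = 360/10 = 36°
Primitive root: cis(36°)
Primitive root = 0.8090 + 0.5878i

10 roots at angles: 0°, 36°, 72°, 108°, 144°, 180°, 216°, 252°, 288°, 324°


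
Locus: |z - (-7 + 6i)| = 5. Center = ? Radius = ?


|z - z0| = r is a circle with center z0 and radius r.
Center = (-7, 6), radius = 5

Circle with center (-7, 6) and radius 5


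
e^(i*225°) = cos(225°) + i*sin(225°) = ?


cos(225°) = -0.7071
sin(225°) = -0.7071

e^(i*225°) = -0.7071 - 0.7071i


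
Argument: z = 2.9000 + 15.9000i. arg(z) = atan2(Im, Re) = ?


Re = 2.9, Im = 15.9
arg = atan2(15.9, 2.9) = 79.6634 degrees

arg(z) = 79.6634 degrees


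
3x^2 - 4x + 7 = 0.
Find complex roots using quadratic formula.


disc = (-4)^2 - 4*3*7 = 16 - 84 = -68
sqrt(|disc|) = sqrt(68) = 8.2462
Real part = 4/(2*3) = 0.6667
Imag part = 8.2462/(2*3) = 1.3744

0.6667 ± 1.3744i


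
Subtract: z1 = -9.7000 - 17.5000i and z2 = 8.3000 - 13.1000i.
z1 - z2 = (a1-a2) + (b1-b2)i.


Real: -9.7 - 8.3 = -18
Imag: -17.5 + 13.1 = -4.4

-18.0000 - 4.4000i


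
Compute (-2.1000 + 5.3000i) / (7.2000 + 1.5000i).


Conjugate of z2 = 7.2000 - 1.5000i
Numerator: (-2.1000 + 5.3000i)(7.2000 - 1.5000i) = -7.1700 + 41.3100i
Denominator: 7.2^2 + 1.5^2 = 54.09
Result = (-7.1700 + 41.3100i)/54.09

-0.1326 + 0.7637i


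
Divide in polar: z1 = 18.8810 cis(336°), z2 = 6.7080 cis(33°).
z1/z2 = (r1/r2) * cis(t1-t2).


r = 18.8810 / 6.7080 = 2.8147
theta = 336° - 33° = 303° = 303° (mod 360)

2.8147 cis(303°)


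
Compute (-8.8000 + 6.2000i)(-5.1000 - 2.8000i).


Real = -8.8*(-5.1) - 6.2*(-2.8) = 44.88 - (-17.36) = 62.24
Imag = -8.8*(-2.8) - (5.1)*6.2 = 24.64 - (31.62) = -6.98

62.2400 - 6.9800i


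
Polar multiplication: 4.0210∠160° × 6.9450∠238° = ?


r = 4.0210 * 6.9450 = 27.9258
theta = 160° + 238° = 398° = 38° (mod 360)

27.9258 cis(38°)


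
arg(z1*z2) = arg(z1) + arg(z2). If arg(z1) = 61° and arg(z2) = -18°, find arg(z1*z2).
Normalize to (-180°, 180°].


arg(z1*z2) = 61° - 18° = 43°
Normalized to (-180°, 180°]: 43°

43°


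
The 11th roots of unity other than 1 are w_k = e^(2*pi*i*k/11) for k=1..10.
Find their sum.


With w = e^(2*pi*i/11), all 11 of the 11th roots of unity w^0 = 1, w, ..., w^(10) sum to 0: 1 + w + ... + w^(10) = (1 - w^11)/(1 - w) = 0 since w^11 = 1, w ≠ 1.
Removing the root 1: w + w^2 + ... + w^(10) = 0 - 1 = -1

Sum = -1


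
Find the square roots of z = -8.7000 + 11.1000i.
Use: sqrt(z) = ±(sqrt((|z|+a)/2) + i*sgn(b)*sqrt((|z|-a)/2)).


|z| = sqrt(75.69+123.21) = 14.1032
sqrt((|z|+a)/2) = sqrt((14.1032+(-8.7))/2) = sqrt(2.7016) = 1.6437
sqrt((|z|-a)/2) = sqrt((14.1032-(-8.7))/2) = sqrt(11.4016) = 3.3766

±(1.6437 + 3.3766i) i.e. 1.6437 + 3.3766i and -1.6437 - 3.3766i


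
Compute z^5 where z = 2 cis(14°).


r^5 = 2^5 = 32
n*theta = 5*14° = 70° = 70° (mod 360)
a = 32*cos(70°) = 10.9446
b = 32*sin(70°) = 30.0702

32 cis(70°) = 10.9446 + 30.0702i


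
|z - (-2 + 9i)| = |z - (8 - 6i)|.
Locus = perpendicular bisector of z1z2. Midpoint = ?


Equal distances means the locus is the perpendicular bisector of z1 and z2.
Midpoint = ((-2+8)/2, (9+(-6))/2) = (3.0000, 1.5000)

Perpendicular bisector through (3.0000, 1.5000)


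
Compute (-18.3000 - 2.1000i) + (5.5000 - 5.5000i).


Real: -18.3 + 5.5 = -12.8
Imag: -2.1 - 5.5 = -7.6

-12.8000 - 7.6000i


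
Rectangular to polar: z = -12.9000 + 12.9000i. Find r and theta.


r = sqrt(166.41+166.41) = sqrt(332.82) = 18.2434
theta = atan2(12.9, -12.9) = 135.0000 degrees

r = 18.2434, theta = 135.0000 degrees


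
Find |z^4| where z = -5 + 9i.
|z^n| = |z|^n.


|z| = sqrt(25+81) = sqrt(106) = 10.2956
|z^4| = |z|^4 = (sqrt(106))^4 = 106^2 = 11236

|z^4| = 11236


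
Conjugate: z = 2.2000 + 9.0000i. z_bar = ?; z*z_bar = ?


z_bar = 2.2000 - 9.0000i
z*z_bar = 2.2^2 + 9^2 = 4.84 + 81 = 85.84

z_bar = 2.2000 - 9.0000i, z*z_bar = 85.84


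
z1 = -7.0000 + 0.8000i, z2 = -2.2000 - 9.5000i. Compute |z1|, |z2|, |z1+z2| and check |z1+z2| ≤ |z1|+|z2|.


|z1| = sqrt((-7)^2 + 0.8^2) = sqrt(49.64) = 7.0456
|z2| = sqrt((-2.2)^2 + (-9.5)^2) = sqrt(95.09) = 9.7514
z1+z2 = -9.2000 - 8.7000i
|z1+z2| = sqrt(160.33) = 12.6621
|z1|+|z2| = 7.0456 + 9.7514 = 16.7970

|z1+z2| = 12.6621 ≤ |z1|+|z2| = 16.7970 (verified)


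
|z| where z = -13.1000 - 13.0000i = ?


|z| = sqrt((-13.1)^2 + (-13)^2) = sqrt(171.61 + 169) = sqrt(340.61) = 18.4556

|z| = 18.4556


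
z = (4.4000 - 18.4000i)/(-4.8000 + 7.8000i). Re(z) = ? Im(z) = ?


Multiply by conjugate: (4.4000 - 18.4000i)(-4.8000 - 7.8000i) / ((-4.8)^2 + 7.8^2)
Numerator real = 4.4*(-4.8) - (18.4)*7.8 = -164.64
Numerator imag = -18.4*(-4.8) - 4.4*7.8 = 54
Denominator = 83.88
Re(z) = -164.64/83.88 = -1.9628
Im(z) = 54/83.88 = 0.6438

Re(z) = -1.9628, Im(z) = 0.6438


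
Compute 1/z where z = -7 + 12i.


|z|^2 = 49+144 = 193
1/z = (-7 - 12i)/193

1/z = -0.0363 - 0.0622i


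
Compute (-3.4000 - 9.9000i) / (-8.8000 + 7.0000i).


Conjugate of z2 = -8.8000 - 7.0000i
Numerator: (-3.4000 - 9.9000i)(-8.8000 - 7.0000i) = -39.3800 + 110.9200i
Denominator: (-8.8)^2 + 7^2 = 126.44
Result = (-39.3800 + 110.9200i)/126.44

-0.3115 + 0.8773i


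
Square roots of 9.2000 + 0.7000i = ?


|z| = sqrt(84.64+0.49) = 9.2266
sqrt((|z|+a)/2) = sqrt((9.2266+9.2)/2) = sqrt(9.2133) = 3.0353
sqrt((|z|-a)/2) = sqrt((9.2266-9.2)/2) = sqrt(0.0133) = 0.1153

±(3.0353 + 0.1153i) i.e. 3.0353 + 0.1153i and -3.0353 - 0.1153i


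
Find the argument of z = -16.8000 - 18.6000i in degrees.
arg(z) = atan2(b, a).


Re = -16.8, Im = -18.6
arg = atan2(-18.6, -16.8) = -132.0892 degrees

arg(z) = -132.0892 degrees


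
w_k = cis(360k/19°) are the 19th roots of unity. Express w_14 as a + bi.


Angle = 360*14/19 = 265.2632°
a = cos(265.2632°) = -0.0826
b = sin(265.2632°) = -0.9966

-0.0826 - 0.9966i


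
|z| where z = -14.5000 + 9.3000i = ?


|z| = sqrt((-14.5)^2 + 9.3^2) = sqrt(210.25 + 86.49) = sqrt(296.74) = 17.2261

|z| = 17.2261


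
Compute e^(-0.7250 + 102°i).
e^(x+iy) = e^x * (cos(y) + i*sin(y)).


e^-0.7250 = 0.4843
cos(102°) = -0.2079
sin(102°) = 0.9781
Real = 0.4843*(-0.2079) = -0.1007
Imag = 0.4843*0.9781 = 0.4737

-0.1007 + 0.4737i


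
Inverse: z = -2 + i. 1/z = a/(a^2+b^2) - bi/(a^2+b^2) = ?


|z|^2 = 4+1 = 5
1/z = (-2 - 1i)/5

1/z = -0.4000 - 0.2000i


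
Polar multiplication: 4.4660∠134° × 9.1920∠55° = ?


r = 4.4660 * 9.1920 = 41.0515
theta = 134° + 55° = 189° = 189° (mod 360)

41.0515 cis(189°)


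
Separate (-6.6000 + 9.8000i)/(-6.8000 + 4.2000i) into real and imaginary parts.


Multiply by conjugate: (-6.6000 + 9.8000i)(-6.8000 - 4.2000i) / ((-6.8)^2 + 4.2^2)
Numerator real = -6.6*(-6.8) + 9.8*4.2 = 86.04
Numerator imag = 9.8*(-6.8) - (-6.6)*4.2 = -38.92
Denominator = 63.88
Re(z) = 86.04/63.88 = 1.3469
Im(z) = -38.92/63.88 = -0.6093

Re(z) = 1.3469, Im(z) = -0.6093


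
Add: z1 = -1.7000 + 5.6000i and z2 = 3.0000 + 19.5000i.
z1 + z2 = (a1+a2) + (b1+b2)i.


Real: -1.7 + 3 = 1.3
Imag: 5.6 + 19.5 = 25.1

1.3000 + 25.1000i


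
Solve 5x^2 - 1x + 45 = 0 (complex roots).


disc = (-1)^2 - 4*5*45 = 1 - 900 = -899
sqrt(|disc|) = sqrt(899) = 29.9833
Real part = 1/(2*5) = 0.1000
Imag part = 29.9833/(2*5) = 2.9983

0.1000 ± 2.9983i


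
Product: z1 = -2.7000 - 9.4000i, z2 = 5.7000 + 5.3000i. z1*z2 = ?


Real = -2.7*5.7 - (-9.4)*5.3 = -15.39 - (-49.82) = 34.43
Imag = -2.7*5.3 + 5.7*(-9.4) = -14.31 - (53.58) = -67.89

34.4300 - 67.8900i


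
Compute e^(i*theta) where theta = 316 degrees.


cos(316°) = 0.7193
sin(316°) = -0.6947

e^(i*316°) = 0.7193 - 0.6947i


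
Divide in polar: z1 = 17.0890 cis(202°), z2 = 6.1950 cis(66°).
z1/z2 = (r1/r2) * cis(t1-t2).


r = 17.0890 / 6.1950 = 2.7585
theta = 202° - 66° = 136° = 136° (mod 360)

2.7585 cis(136°)


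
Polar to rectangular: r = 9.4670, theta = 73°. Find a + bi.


a = 9.4670*cos(73°) = 9.4670*0.29237 = 2.7679
b = 9.4670*sin(73°) = 9.4670*0.9563 = 9.0533

2.7679 + 9.0533i


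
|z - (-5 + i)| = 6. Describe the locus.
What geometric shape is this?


|z - z0| = r is a circle with center z0 and radius r.
Center = (-5, 1), radius = 6

Circle with center (-5, 1) and radius 6


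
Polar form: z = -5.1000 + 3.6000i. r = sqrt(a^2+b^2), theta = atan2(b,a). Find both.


r = sqrt(26.01+12.96) = sqrt(38.97) = 6.2426
theta = atan2(3.6, -5.1) = 144.7824 degrees

r = 6.2426, theta = 144.7824 degrees


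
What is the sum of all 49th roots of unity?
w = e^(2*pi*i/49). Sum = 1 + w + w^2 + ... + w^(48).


The sum of all 49th roots of unity is 0.
Geometric series: (1 - w^49)/(1 - w) = (1-1)/(1-w) = 0 since w^49 = 1, w ≠ 1.
Alternatively: coefficient of z^48 in z^49 - 1 is 0.

0


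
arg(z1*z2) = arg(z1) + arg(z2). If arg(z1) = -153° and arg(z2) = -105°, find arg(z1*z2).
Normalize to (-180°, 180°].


arg(z1*z2) = -153° - 105° = -258°
Normalized to (-180°, 180°]: 102°

102°


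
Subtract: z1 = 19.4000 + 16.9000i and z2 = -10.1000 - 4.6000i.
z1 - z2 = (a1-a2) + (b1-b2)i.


Real: 19.4 + 10.1 = 29.5
Imag: 16.9 + 4.6 = 21.5

29.5000 + 21.5000i


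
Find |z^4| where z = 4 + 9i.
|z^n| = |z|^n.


|z| = sqrt(16+81) = sqrt(97) = 9.8489
|z^4| = |z|^4 = (sqrt(97))^4 = 97^2 = 9409

|z^4| = 9409


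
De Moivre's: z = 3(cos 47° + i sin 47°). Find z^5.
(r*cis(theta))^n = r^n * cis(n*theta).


r^5 = 3^5 = 243
n*theta = 5*47° = 235° = 235° (mod 360)
a = 243*cos(235°) = -139.3791
b = 243*sin(235°) = -199.0539

243 cis(235°) = -139.3791 - 199.0539i


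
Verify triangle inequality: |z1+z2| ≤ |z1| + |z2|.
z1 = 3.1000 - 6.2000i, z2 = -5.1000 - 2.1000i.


|z1| = sqrt(3.1^2 + (-6.2)^2) = sqrt(48.05) = 6.9318
|z2| = sqrt((-5.1)^2 + (-2.1)^2) = sqrt(30.42) = 5.5154
z1+z2 = -2.0000 - 8.3000i
|z1+z2| = sqrt(72.89) = 8.5376
|z1|+|z2| = 6.9318 + 5.5154 = 12.4472

|z1+z2| = 8.5376 ≤ |z1|+|z2| = 12.4472 (verified)


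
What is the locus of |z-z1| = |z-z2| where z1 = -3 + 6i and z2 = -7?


Equal distances means the locus is the perpendicular bisector of z1 and z2.
Midpoint = ((-3+(-7))/2, (6+0)/2) = (-5.0000, 3.0000)

Perpendicular bisector through (-5.0000, 3.0000)


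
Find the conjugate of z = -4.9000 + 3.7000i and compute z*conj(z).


z_bar = -4.9000 - 3.7000i
z*z_bar = (-4.9)^2 + 3.7^2 = 24.01 + 13.69 = 37.7

z_bar = -4.9000 - 3.7000i, z*z_bar = 37.7


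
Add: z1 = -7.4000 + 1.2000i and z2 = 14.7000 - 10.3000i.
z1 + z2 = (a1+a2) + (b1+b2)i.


Real: -7.4 + 14.7 = 7.3
Imag: 1.2 - 10.3 = -9.1

7.3000 - 9.1000i


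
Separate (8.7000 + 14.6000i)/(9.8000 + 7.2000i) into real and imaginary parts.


Multiply by conjugate: (8.7000 + 14.6000i)(9.8000 - 7.2000i) / (9.8^2 + 7.2^2)
Numerator real = 8.7*9.8 + 14.6*7.2 = 190.38
Numerator imag = 14.6*9.8 - 8.7*7.2 = 80.44
Denominator = 147.88
Re(z) = 190.38/147.88 = 1.2874
Im(z) = 80.44/147.88 = 0.5440

Re(z) = 1.2874, Im(z) = 0.5440


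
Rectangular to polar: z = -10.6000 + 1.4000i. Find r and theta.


r = sqrt(112.36+1.96) = sqrt(114.32) = 10.6921
theta = atan2(1.4, -10.6) = 172.4762 degrees

r = 10.6921, theta = 172.4762 degrees


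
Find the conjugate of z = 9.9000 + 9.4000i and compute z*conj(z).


z_bar = 9.9000 - 9.4000i
z*z_bar = 9.9^2 + 9.4^2 = 98.01 + 88.36 = 186.37

z_bar = 9.9000 - 9.4000i, z*z_bar = 186.37
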